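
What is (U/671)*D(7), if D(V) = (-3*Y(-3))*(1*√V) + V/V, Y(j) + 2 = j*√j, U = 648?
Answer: 648/671 + 3888*√7/671 + 5832*I*√21/671 ≈ 16.296 + 39.829*I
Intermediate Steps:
Y(j) = -2 + j^(3/2) (Y(j) = -2 + j*√j = -2 + j^(3/2))
D(V) = 1 + √V*(6 + 9*I*√3) (D(V) = (-3*(-2 + (-3)^(3/2)))*(1*√V) + V/V = (-3*(-2 - 3*I*√3))*√V + 1 = (6 + 9*I*√3)*√V + 1 = √V*(6 + 9*I*√3) + 1 = 1 + √V*(6 + 9*I*√3))
(U/671)*D(7) = (648/671)*(1 + √7*(6 + 9*I*√3)) = (648*(1/671))*(1 + √7*(6 + 9*I*√3)) = 648*(1 + √7*(6 + 9*I*√3))/671 = 648/671 + 648*√7*(6 + 9*I*√3)/671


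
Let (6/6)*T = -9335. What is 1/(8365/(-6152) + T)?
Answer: -6152/57437285 ≈ -0.00010711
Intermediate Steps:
T = -9335
1/(8365/(-6152) + T) = 1/(8365/(-6152) - 9335) = 1/(8365*(-1/6152) - 9335) = 1/(-8365/6152 - 9335) = 1/(-57437285/6152) = -6152/57437285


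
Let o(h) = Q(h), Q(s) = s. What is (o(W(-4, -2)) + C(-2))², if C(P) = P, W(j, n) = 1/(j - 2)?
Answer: 169/36 ≈ 4.6944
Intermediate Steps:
W(j, n) = 1/(-2 + j)
o(h) = h
(o(W(-4, -2)) + C(-2))² = (1/(-2 - 4) - 2)² = (1/(-6) - 2)² = (-⅙ - 2)² = (-13/6)² = 169/36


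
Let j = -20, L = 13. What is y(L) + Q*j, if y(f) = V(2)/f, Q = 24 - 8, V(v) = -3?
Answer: -4163/13 ≈ -320.23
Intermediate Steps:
Q = 16
y(f) = -3/f
y(L) + Q*j = -3/13 + 16*(-20) = -3*1/13 - 320 = -3/13 - 320 = -4163/13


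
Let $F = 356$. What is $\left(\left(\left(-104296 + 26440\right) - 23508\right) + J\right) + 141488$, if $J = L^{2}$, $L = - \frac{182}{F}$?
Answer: $\frac{1271297097}{31684} \approx 40124.0$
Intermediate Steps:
$L = - \frac{91}{178}$ ($L = - \frac{182}{356} = \left(-182\right) \frac{1}{356} = - \frac{91}{178} \approx -0.51124$)
$J = \frac{8281}{31684}$ ($J = \left(- \frac{91}{178}\right)^{2} = \frac{8281}{31684} \approx 0.26136$)
$\left(\left(\left(-104296 + 26440\right) - 23508\right) + J\right) + 141488 = \left(\left(\left(-104296 + 26440\right) - 23508\right) + \frac{8281}{31684}\right) + 141488 = \left(\left(-77856 - 23508\right) + \frac{8281}{31684}\right) + 141488 = \left(-101364 + \frac{8281}{31684}\right) + 141488 = - \frac{3211608695}{31684} + 141488 = \frac{1271297097}{31684}$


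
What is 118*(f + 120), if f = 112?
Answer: 27376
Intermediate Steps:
118*(f + 120) = 118*(112 + 120) = 118*232 = 27376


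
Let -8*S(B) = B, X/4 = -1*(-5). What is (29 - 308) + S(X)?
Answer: -563/2 ≈ -281.50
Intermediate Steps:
X = 20 (X = 4*(-1*(-5)) = 4*5 = 20)
S(B) = -B/8
(29 - 308) + S(X) = (29 - 308) - ⅛*20 = -279 - 5/2 = -563/2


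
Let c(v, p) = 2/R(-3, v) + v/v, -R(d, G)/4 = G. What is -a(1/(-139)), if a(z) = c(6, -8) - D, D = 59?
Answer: 697/12 ≈ 58.083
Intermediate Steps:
R(d, G) = -4*G
c(v, p) = 1 - 1/(2*v) (c(v, p) = 2/((-4*v)) + v/v = 2*(-1/(4*v)) + 1 = -1/(2*v) + 1 = 1 - 1/(2*v))
a(z) = -697/12 (a(z) = (-1/2 + 6)/6 - 1*59 = (1/6)*(11/2) - 59 = 11/12 - 59 = -697/12)
-a(1/(-139)) = -1*(-697/12) = 697/12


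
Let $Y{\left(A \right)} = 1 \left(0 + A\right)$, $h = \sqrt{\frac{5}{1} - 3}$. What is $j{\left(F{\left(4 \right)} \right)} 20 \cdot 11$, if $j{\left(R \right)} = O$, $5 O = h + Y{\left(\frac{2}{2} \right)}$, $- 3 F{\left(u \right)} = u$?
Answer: $44 + 44 \sqrt{2} \approx 106.23$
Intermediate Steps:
$h = \sqrt{2}$ ($h = \sqrt{5 \cdot 1 - 3} = \sqrt{5 - 3} = \sqrt{2} \approx 1.4142$)
$F{\left(u \right)} = - \frac{u}{3}$
$Y{\left(A \right)} = A$ ($Y{\left(A \right)} = 1 A = A$)
$O = \frac{1}{5} + \frac{\sqrt{2}}{5}$ ($O = \frac{\sqrt{2} + \frac{2}{2}}{5} = \frac{\sqrt{2} + 2 \cdot \frac{1}{2}}{5} = \frac{\sqrt{2} + 1}{5} = \frac{1 + \sqrt{2}}{5} = \frac{1}{5} + \frac{\sqrt{2}}{5} \approx 0.48284$)
$j{\left(R \right)} = \frac{1}{5} + \frac{\sqrt{2}}{5}$
$j{\left(F{\left(4 \right)} \right)} 20 \cdot 11 = \left(\frac{1}{5} + \frac{\sqrt{2}}{5}\right) 20 \cdot 11 = \left(4 + 4 \sqrt{2}\right) 11 = 44 + 44 \sqrt{2}$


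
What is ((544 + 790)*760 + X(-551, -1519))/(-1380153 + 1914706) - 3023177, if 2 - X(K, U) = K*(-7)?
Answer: -1616047324896/534553 ≈ -3.0232e+6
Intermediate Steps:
X(K, U) = 2 + 7*K (X(K, U) = 2 - K*(-7) = 2 - (-7)*K = 2 + 7*K)
((544 + 790)*760 + X(-551, -1519))/(-1380153 + 1914706) - 3023177 = ((544 + 790)*760 + (2 + 7*(-551)))/(-1380153 + 1914706) - 3023177 = (1334*760 + (2 - 3857))/534553 - 3023177 = (1013840 - 3855)*(1/534553) - 3023177 = 1009985*(1/534553) - 3023177 = 1009985/534553 - 3023177 = -1616047324896/534553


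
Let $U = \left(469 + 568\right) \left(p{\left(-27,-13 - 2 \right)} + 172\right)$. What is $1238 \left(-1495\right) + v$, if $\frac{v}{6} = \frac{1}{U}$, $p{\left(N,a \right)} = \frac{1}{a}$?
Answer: $- \frac{4949848832540}{2674423} \approx -1.8508 \cdot 10^{6}$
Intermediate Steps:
$U = \frac{2674423}{15}$ ($U = \left(469 + 568\right) \left(\frac{1}{-13 - 2} + 172\right) = 1037 \left(\frac{1}{-15} + 172\right) = 1037 \left(- \frac{1}{15} + 172\right) = 1037 \cdot \frac{2579}{15} = \frac{2674423}{15} \approx 1.7829 \cdot 10^{5}$)
$v = \frac{90}{2674423}$ ($v = \frac{6}{\frac{2674423}{15}} = 6 \cdot \frac{15}{2674423} = \frac{90}{2674423} \approx 3.3652 \cdot 10^{-5}$)
$1238 \left(-1495\right) + v = 1238 \left(-1495\right) + \frac{90}{2674423} = -1850810 + \frac{90}{2674423} = - \frac{4949848832540}{2674423}$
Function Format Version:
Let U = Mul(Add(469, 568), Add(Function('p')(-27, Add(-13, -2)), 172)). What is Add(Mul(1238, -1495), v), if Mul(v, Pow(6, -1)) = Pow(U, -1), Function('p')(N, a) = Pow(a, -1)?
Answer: Rational(-4949848832540, 2674423) ≈ -1.8508e+6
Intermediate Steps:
U = Rational(2674423, 15) (U = Mul(Add(469, 568), Add(Pow(Add(-13, -2), -1), 172)) = Mul(1037, Add(Pow(-15, -1), 172)) = Mul(1037, Add(Rational(-1, 15), 172)) = Mul(1037, Rational(2579, 15)) = Rational(2674423, 15) ≈ 1.7829e+5)
v = Rational(90, 2674423) (v = Mul(6, Pow(Rational(2674423, 15), -1)) = Mul(6, Rational(15, 2674423)) = Rational(90, 2674423) ≈ 3.3652e-5)
Add(Mul(1238, -1495), v) = Add(Mul(1238, -1495), Rational(90, 2674423)) = Add(-1850810, Rational(90, 2674423)) = Rational(-4949848832540, 2674423)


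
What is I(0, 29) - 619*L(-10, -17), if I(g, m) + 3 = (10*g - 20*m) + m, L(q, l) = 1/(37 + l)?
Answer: -11699/20 ≈ -584.95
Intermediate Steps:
I(g, m) = -3 - 19*m + 10*g (I(g, m) = -3 + ((10*g - 20*m) + m) = -3 + ((-20*m + 10*g) + m) = -3 + (-19*m + 10*g) = -3 - 19*m + 10*g)
I(0, 29) - 619*L(-10, -17) = (-3 - 19*29 + 10*0) - 619/(37 - 17) = (-3 - 551 + 0) - 619/20 = -554 - 619*1/20 = -554 - 619/20 = -11699/20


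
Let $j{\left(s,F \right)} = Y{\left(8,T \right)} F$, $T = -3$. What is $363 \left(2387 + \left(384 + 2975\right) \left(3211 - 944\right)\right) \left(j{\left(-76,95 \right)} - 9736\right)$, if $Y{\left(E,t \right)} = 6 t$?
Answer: $-31648855241520$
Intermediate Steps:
$j{\left(s,F \right)} = - 18 F$ ($j{\left(s,F \right)} = 6 \left(-3\right) F = - 18 F$)
$363 \left(2387 + \left(384 + 2975\right) \left(3211 - 944\right)\right) \left(j{\left(-76,95 \right)} - 9736\right) = 363 \left(2387 + \left(384 + 2975\right) \left(3211 - 944\right)\right) \left(\left(-18\right) 95 - 9736\right) = 363 \left(2387 + 3359 \cdot 2267\right) \left(-1710 - 9736\right) = 363 \left(2387 + 7614853\right) \left(-11446\right) = 363 \cdot 7617240 \left(-11446\right) = 363 \left(-87186929040\right) = -31648855241520$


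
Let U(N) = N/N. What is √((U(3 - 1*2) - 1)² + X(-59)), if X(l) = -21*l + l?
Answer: 2*√295 ≈ 34.351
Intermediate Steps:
X(l) = -20*l
U(N) = 1
√((U(3 - 1*2) - 1)² + X(-59)) = √((1 - 1)² - 20*(-59)) = √(0² + 1180) = √(0 + 1180) = √1180 = 2*√295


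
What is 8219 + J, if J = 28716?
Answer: 36935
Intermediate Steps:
8219 + J = 8219 + 28716 = 36935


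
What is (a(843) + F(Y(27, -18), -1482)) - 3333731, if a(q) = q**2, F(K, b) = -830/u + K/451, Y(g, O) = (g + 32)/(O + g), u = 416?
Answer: -2214596358517/844272 ≈ -2.6231e+6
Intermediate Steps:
Y(g, O) = (32 + g)/(O + g)
F(K, b) = -415/208 + K/451 (F(K, b) = -830/416 + K/451 = -830*1/416 + K*(1/451) = -415/208 + K/451)
(a(843) + F(Y(27, -18), -1482)) - 3333731 = (843**2 + (-415/208 + ((32 + 27)/(-18 + 27))/451)) - 3333731 = (710649 + (-415/208 + (59/9)/451)) - 3333731 = (710649 + (-415/208 + ((1/9)*59)/451)) - 3333731 = (710649 + (-415/208 + (1/451)*(59/9))) - 3333731 = (710649 + (-415/208 + 59/4059)) - 3333731 = (710649 - 1672213/844272) - 3333731 = 599979380315/844272 - 3333731 = -2214596358517/844272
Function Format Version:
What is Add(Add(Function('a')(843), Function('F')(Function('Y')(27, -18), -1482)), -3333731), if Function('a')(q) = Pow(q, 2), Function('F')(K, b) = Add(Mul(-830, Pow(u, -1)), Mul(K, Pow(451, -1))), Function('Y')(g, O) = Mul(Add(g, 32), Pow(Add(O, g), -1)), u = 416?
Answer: Rational(-2214596358517, 844272) ≈ -2.6231e+6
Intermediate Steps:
Function('Y')(g, O) = Mul(Pow(Add(O, g), -1), Add(32, g)) (Function('Y')(g, O) = Mul(Add(32, g), Pow(Add(O, g), -1)) = Mul(Pow(Add(O, g), -1), Add(32, g)))
Function('F')(K, b) = Add(Rational(-415, 208), Mul(Rational(1, 451), K)) (Function('F')(K, b) = Add(Mul(-830, Pow(416, -1)), Mul(K, Pow(451, -1))) = Add(Mul(-830, Rational(1, 416)), Mul(K, Rational(1, 451))) = Add(Rational(-415, 208), Mul(Rational(1, 451), K)))
Add(Add(Function('a')(843), Function('F')(Function('Y')(27, -18), -1482)), -3333731) = Add(Add(Pow(843, 2), Add(Rational(-415, 208), Mul(Rational(1, 451), Mul(Pow(Add(-18, 27), -1), Add(32, 27))))), -3333731) = Add(Add(710649, Add(Rational(-415, 208), Mul(Rational(1, 451), Mul(Pow(9, -1), 59)))), -3333731) = Add(Add(710649, Add(Rational(-415, 208), Mul(Rational(1, 451), Mul(Rational(1, 9), 59)))), -3333731) = Add(Add(710649, Add(Rational(-415, 208), Mul(Rational(1, 451), Rational(59, 9)))), -3333731) = Add(Add(710649, Add(Rational(-415, 208), Rational(59, 4059))), -3333731) = Add(Add(710649, Rational(-1672213, 844272)), -3333731) = Add(Rational(599979380315, 844272), -3333731) = Rational(-2214596358517, 844272)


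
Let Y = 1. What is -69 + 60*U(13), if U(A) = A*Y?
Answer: 711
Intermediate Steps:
U(A) = A (U(A) = A*1 = A)
-69 + 60*U(13) = -69 + 60*13 = -69 + 780 = 711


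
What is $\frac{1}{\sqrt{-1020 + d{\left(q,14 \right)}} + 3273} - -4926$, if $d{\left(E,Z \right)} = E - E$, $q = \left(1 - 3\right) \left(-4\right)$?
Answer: $\frac{17591648549}{3571183} - \frac{2 i \sqrt{255}}{10713549} \approx 4926.0 - 2.981 \cdot 10^{-6} i$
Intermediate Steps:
$q = 8$ ($q = \left(-2\right) \left(-4\right) = 8$)
$d{\left(E,Z \right)} = 0$
$\frac{1}{\sqrt{-1020 + d{\left(q,14 \right)}} + 3273} - -4926 = \frac{1}{\sqrt{-1020 + 0} + 3273} - -4926 = \frac{1}{\sqrt{-1020} + 3273} + 4926 = \frac{1}{2 i \sqrt{255} + 3273} + 4926 = \frac{1}{3273 + 2 i \sqrt{255}} + 4926 = 4926 + \frac{1}{3273 + 2 i \sqrt{255}}$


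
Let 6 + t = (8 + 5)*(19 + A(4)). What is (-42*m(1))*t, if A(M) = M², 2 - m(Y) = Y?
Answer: -18858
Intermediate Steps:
m(Y) = 2 - Y
t = 449 (t = -6 + (8 + 5)*(19 + 4²) = -6 + 13*(19 + 16) = -6 + 13*35 = -6 + 455 = 449)
(-42*m(1))*t = -42*(2 - 1*1)*449 = -42*(2 - 1)*449 = -42*1*449 = -42*449 = -18858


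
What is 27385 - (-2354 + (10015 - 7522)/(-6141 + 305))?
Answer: 173559297/5836 ≈ 29739.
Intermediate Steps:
27385 - (-2354 + (10015 - 7522)/(-6141 + 305)) = 27385 - (-2354 + 2493/(-5836)) = 27385 - (-2354 + 2493*(-1/5836)) = 27385 - (-2354 - 2493/5836) = 27385 - 1*(-13740437/5836) = 27385 + 13740437/5836 = 173559297/5836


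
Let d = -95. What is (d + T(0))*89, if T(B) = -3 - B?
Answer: -8722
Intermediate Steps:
(d + T(0))*89 = (-95 + (-3 - 1*0))*89 = (-95 + (-3 + 0))*89 = (-95 - 3)*89 = -98*89 = -8722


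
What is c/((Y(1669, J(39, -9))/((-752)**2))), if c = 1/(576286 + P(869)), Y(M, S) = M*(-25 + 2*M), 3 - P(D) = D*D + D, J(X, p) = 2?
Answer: -565504/993859346177 ≈ -5.6900e-7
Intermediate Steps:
P(D) = 3 - D - D**2 (P(D) = 3 - (D*D + D) = 3 - (D**2 + D) = 3 - (D + D**2) = 3 + (-D - D**2) = 3 - D - D**2)
c = -1/179741 (c = 1/(576286 + (3 - 1*869 - 1*869**2)) = 1/(576286 + (3 - 869 - 1*755161)) = 1/(576286 + (3 - 869 - 755161)) = 1/(576286 - 756027) = 1/(-179741) = -1/179741 ≈ -5.5636e-6)
c/((Y(1669, J(39, -9))/((-752)**2))) = -565504/(1669*(-25 + 2*1669))/179741 = -565504/(1669*(-25 + 3338))/179741 = -1/(179741*((1669*3313)*(1/565504))) = -1/(179741*(5529397*(1/565504))) = -1/(179741*5529397/565504) = -1/179741*565504/5529397 = -565504/993859346177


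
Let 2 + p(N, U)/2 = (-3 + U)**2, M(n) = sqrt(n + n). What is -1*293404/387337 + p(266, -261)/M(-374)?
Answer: -293404/387337 - 69694*I*sqrt(187)/187 ≈ -0.75749 - 5096.5*I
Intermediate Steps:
M(n) = sqrt(2)*sqrt(n) (M(n) = sqrt(2*n) = sqrt(2)*sqrt(n))
p(N, U) = -4 + 2*(-3 + U)**2
-1*293404/387337 + p(266, -261)/M(-374) = -1*293404/387337 + (-4 + 2*(-3 - 261)**2)/((sqrt(2)*sqrt(-374))) = -293404*1/387337 + (-4 + 2*(-264)**2)/((sqrt(2)*(I*sqrt(374)))) = -293404/387337 + (-4 + 2*69696)/((2*I*sqrt(187))) = -293404/387337 + (-4 + 139392)*(-I*sqrt(187)/374) = -293404/387337 + 139388*(-I*sqrt(187)/374) = -293404/387337 - 69694*I*sqrt(187)/187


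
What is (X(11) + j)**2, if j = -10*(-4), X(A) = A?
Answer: 2601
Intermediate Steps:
j = 40
(X(11) + j)**2 = (11 + 40)**2 = 51**2 = 2601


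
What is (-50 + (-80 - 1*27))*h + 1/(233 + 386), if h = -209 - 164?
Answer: 36249260/619 ≈ 58561.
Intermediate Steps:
h = -373
(-50 + (-80 - 1*27))*h + 1/(233 + 386) = (-50 + (-80 - 1*27))*(-373) + 1/(233 + 386) = (-50 + (-80 - 27))*(-373) + 1/619 = (-50 - 107)*(-373) + 1/619 = -157*(-373) + 1/619 = 58561 + 1/619 = 36249260/619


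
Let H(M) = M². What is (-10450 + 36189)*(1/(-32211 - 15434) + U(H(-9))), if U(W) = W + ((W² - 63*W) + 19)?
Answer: 1910629366751/47645 ≈ 4.0101e+7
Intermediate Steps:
U(W) = 19 + W² - 62*W (U(W) = W + (19 + W² - 63*W) = 19 + W² - 62*W)
(-10450 + 36189)*(1/(-32211 - 15434) + U(H(-9))) = (-10450 + 36189)*(1/(-32211 - 15434) + (19 + ((-9)²)² - 62*(-9)²)) = 25739*(1/(-47645) + (19 + 81² - 62*81)) = 25739*(-1/47645 + (19 + 6561 - 5022)) = 25739*(-1/47645 + 1558) = 25739*(74230909/47645) = 1910629366751/47645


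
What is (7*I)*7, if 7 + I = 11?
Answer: 196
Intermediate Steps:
I = 4 (I = -7 + 11 = 4)
(7*I)*7 = (7*4)*7 = 28*7 = 196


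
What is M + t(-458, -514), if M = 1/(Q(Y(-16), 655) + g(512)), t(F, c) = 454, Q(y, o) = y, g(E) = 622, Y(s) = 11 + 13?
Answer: 293285/646 ≈ 454.00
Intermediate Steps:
Y(s) = 24
M = 1/646 (M = 1/(24 + 622) = 1/646 ≈ 0.0015480)
M + t(-458, -514) = 1/646 + 454 = 293285/646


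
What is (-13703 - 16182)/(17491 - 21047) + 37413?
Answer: 133070513/3556 ≈ 37421.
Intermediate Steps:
(-13703 - 16182)/(17491 - 21047) + 37413 = -29885/(-3556) + 37413 = -29885*(-1/3556) + 37413 = 29885/3556 + 37413 = 133070513/3556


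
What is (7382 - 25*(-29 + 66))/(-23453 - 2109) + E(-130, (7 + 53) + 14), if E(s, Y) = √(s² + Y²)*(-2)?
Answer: -6457/25562 - 4*√5594 ≈ -299.42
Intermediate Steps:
E(s, Y) = -2*√(Y² + s²) (E(s, Y) = √(Y² + s²)*(-2) = -2*√(Y² + s²))
(7382 - 25*(-29 + 66))/(-23453 - 2109) + E(-130, (7 + 53) + 14) = (7382 - 25*(-29 + 66))/(-23453 - 2109) - 2*√(((7 + 53) + 14)² + (-130)²) = (7382 - 25*37)/(-25562) - 2*√((60 + 14)² + 16900) = (7382 - 925)*(-1/25562) - 2*√(74² + 16900) = 6457*(-1/25562) - 2*√(5476 + 16900) = -6457/25562 - 4*√5594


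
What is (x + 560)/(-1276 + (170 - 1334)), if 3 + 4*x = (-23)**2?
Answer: -1383/4880 ≈ -0.28340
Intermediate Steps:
x = 263/2 (x = -3/4 + (1/4)*(-23)**2 = -3/4 + (1/4)*529 = -3/4 + 529/4 = 263/2 ≈ 131.50)
(x + 560)/(-1276 + (170 - 1334)) = (263/2 + 560)/(-1276 + (170 - 1334)) = 1383/(2*(-1276 - 1164)) = (1383/2)/(-2440) = (1383/2)*(-1/2440) = -1383/4880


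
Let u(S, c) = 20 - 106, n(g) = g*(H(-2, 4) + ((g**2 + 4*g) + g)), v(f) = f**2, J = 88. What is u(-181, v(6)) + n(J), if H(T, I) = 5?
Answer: 720546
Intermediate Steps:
n(g) = g*(5 + g**2 + 5*g) (n(g) = g*(5 + ((g**2 + 4*g) + g)) = g*(5 + (g**2 + 5*g)) = g*(5 + g**2 + 5*g))
u(S, c) = -86
u(-181, v(6)) + n(J) = -86 + 88*(5 + 88**2 + 5*88) = -86 + 88*(5 + 7744 + 440) = -86 + 88*8189 = -86 + 720632 = 720546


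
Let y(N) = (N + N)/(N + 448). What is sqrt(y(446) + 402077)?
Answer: sqrt(80338802655)/447 ≈ 634.10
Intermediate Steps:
y(N) = 2*N/(448 + N) (y(N) = (2*N)/(448 + N) = 2*N/(448 + N))
sqrt(y(446) + 402077) = sqrt(2*446/(448 + 446) + 402077) = sqrt(2*446/894 + 402077) = sqrt(2*446*(1/894) + 402077) = sqrt(446/447 + 402077) = sqrt(179728865/447) = sqrt(80338802655)/447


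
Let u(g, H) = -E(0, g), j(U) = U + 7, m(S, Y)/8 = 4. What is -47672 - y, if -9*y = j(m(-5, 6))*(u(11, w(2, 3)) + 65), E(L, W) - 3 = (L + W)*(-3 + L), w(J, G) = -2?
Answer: -141781/3 ≈ -47260.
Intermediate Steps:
m(S, Y) = 32 (m(S, Y) = 8*4 = 32)
E(L, W) = 3 + (-3 + L)*(L + W) (E(L, W) = 3 + (L + W)*(-3 + L) = 3 + (-3 + L)*(L + W))
j(U) = 7 + U
u(g, H) = -3 + 3*g (u(g, H) = -(3 + 0² - 3*0 - 3*g + 0*g) = -(3 + 0 + 0 - 3*g + 0) = -(3 - 3*g) = -3 + 3*g)
y = -1235/3 (y = -(7 + 32)*((-3 + 3*11) + 65)/9 = -13*((-3 + 33) + 65)/3 = -13*(30 + 65)/3 = -13*95/3 = -⅑*3705 = -1235/3 ≈ -411.67)
-47672 - y = -47672 - 1*(-1235/3) = -47672 + 1235/3 = -141781/3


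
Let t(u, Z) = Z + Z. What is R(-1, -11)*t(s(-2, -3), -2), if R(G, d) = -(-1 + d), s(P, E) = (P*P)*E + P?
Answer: -48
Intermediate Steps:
s(P, E) = P + E*P**2 (s(P, E) = P**2*E + P = E*P**2 + P = P + E*P**2)
t(u, Z) = 2*Z
R(G, d) = 1 - d
R(-1, -11)*t(s(-2, -3), -2) = (1 - 1*(-11))*(2*(-2)) = (1 + 11)*(-4) = 12*(-4) = -48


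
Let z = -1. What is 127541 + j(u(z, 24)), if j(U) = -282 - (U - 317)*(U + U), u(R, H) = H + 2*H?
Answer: 162539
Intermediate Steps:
u(R, H) = 3*H
j(U) = -282 - 2*U*(-317 + U) (j(U) = -282 - (-317 + U)*2*U = -282 - 2*U*(-317 + U))
127541 + j(u(z, 24)) = 127541 + (-282 - 2*(3*24)² + 634*(3*24)) = 127541 + (-282 - 2*72² + 634*72) = 127541 + (-282 - 2*5184 + 45648) = 127541 + (-282 - 10368 + 45648) = 127541 + 34998 = 162539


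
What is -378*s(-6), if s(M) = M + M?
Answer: 4536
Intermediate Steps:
s(M) = 2*M
-378*s(-6) = -756*(-6) = -378*(-12) = 4536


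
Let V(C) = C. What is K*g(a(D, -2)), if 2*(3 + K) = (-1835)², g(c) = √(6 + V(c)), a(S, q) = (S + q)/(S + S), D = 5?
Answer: 10101657*√70/20 ≈ 4.2258e+6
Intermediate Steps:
a(S, q) = (S + q)/(2*S) (a(S, q) = (S + q)/((2*S)) = (S + q)*(1/(2*S)) = (S + q)/(2*S))
g(c) = √(6 + c)
K = 3367219/2 (K = -3 + (½)*(-1835)² = -3 + (½)*3367225 = -3 + 3367225/2 = 3367219/2 ≈ 1.6836e+6)
K*g(a(D, -2)) = 3367219*√(6 + (½)*(5 - 2)/5)/2 = 3367219*√(6 + (½)*(⅕)*3)/2 = 3367219*√(6 + 3/10)/2 = 3367219*√(63/10)/2 = 3367219*(3*√70/10)/2 = 10101657*√70/20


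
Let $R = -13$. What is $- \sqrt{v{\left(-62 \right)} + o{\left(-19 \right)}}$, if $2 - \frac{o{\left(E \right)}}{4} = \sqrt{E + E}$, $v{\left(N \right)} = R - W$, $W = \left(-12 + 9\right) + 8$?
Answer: $- \sqrt{-10 - 4 i \sqrt{38}} \approx -2.8817 + 4.2783 i$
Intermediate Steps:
$W = 5$ ($W = -3 + 8 = 5$)
$v{\left(N \right)} = -18$ ($v{\left(N \right)} = -13 - 5 = -18$)
$o{\left(E \right)} = 8 - 4 \sqrt{2} \sqrt{E}$ ($o{\left(E \right)} = 8 - 4 \sqrt{E + E} = 8 - 4 \sqrt{2 E} = 8 - 4 \sqrt{2} \sqrt{E}$)
$- \sqrt{v{\left(-62 \right)} + o{\left(-19 \right)}} = - \sqrt{-18 + \left(8 - 4 \sqrt{2} \sqrt{-19}\right)} = - \sqrt{-18 + \left(8 - 4 \sqrt{2} i \sqrt{19}\right)} = - \sqrt{-18 + \left(8 - 4 i \sqrt{38}\right)} = - \sqrt{-10 - 4 i \sqrt{38}}$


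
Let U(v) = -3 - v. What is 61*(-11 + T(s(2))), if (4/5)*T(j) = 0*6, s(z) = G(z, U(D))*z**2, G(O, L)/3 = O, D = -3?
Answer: -671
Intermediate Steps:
G(O, L) = 3*O
s(z) = 3*z**3 (s(z) = (3*z)*z**2 = 3*z**3)
T(j) = 0 (T(j) = 5*(0*6)/4 = (5/4)*0 = 0)
61*(-11 + T(s(2))) = 61*(-11 + 0) = 61*(-11) = -671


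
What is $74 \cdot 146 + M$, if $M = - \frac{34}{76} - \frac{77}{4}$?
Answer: $\frac{819607}{76} \approx 10784.0$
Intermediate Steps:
$M = - \frac{1497}{76}$ ($M = \left(-34\right) \frac{1}{76} - \frac{77}{4} = - \frac{17}{38} - \frac{77}{4} = - \frac{1497}{76} \approx -19.697$)
$74 \cdot 146 + M = 74 \cdot 146 - \frac{1497}{76} = 10804 - \frac{1497}{76} = \frac{819607}{76}$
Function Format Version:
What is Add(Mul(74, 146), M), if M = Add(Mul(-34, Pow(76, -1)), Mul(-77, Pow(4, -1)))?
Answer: Rational(819607, 76) ≈ 10784.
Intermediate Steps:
M = Rational(-1497, 76) (M = Add(Mul(-34, Rational(1, 76)), Mul(-77, Rational(1, 4))) = Add(Rational(-17, 38), Rational(-77, 4)) = Rational(-1497, 76) ≈ -19.697)
Add(Mul(74, 146), M) = Add(Mul(74, 146), Rational(-1497, 76)) = Add(10804, Rational(-1497, 76)) = Rational(819607, 76)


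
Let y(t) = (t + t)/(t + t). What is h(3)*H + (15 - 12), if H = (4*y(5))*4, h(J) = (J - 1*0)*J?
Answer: 147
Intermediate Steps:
h(J) = J² (h(J) = (J + 0)*J = J*J = J²)
y(t) = 1 (y(t) = (2*t)/((2*t)) = (2*t)*(1/(2*t)) = 1)
H = 16 (H = (4*1)*4 = 4*4 = 16)
h(3)*H + (15 - 12) = 3²*16 + (15 - 12) = 9*16 + 3 = 144 + 3 = 147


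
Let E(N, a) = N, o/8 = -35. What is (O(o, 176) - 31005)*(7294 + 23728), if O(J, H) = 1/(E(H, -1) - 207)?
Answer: -29816981432/31 ≈ -9.6184e+8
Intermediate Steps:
o = -280 (o = 8*(-35) = -280)
O(J, H) = 1/(-207 + H) (O(J, H) = 1/(H - 207) = 1/(-207 + H))
(O(o, 176) - 31005)*(7294 + 23728) = (1/(-207 + 176) - 31005)*(7294 + 23728) = (1/(-31) - 31005)*31022 = (-1/31 - 31005)*31022 = -961156/31*31022 = -29816981432/31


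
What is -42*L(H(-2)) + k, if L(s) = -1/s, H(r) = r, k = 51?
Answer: 30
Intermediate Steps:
-42*L(H(-2)) + k = -(-42)/(-2) + 51 = -(-42)*(-1)/2 + 51 = -42*½ + 51 = -21 + 51 = 30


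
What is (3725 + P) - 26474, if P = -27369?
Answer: -50118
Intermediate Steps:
(3725 + P) - 26474 = (3725 - 27369) - 26474 = -23644 - 26474 = -50118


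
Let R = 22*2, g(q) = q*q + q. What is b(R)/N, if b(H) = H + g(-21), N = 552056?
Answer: 58/69007 ≈ 0.00084049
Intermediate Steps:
g(q) = q + q**2 (g(q) = q**2 + q = q + q**2)
R = 44
b(H) = 420 + H (b(H) = H - 21*(1 - 21) = H - 21*(-20) = H + 420 = 420 + H)
b(R)/N = (420 + 44)/552056 = 464*(1/552056) = 58/69007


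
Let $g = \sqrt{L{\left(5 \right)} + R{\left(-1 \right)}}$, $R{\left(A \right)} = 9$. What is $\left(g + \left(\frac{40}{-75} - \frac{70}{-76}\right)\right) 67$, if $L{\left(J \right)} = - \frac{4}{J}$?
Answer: $\frac{14807}{570} + \frac{67 \sqrt{205}}{5} \approx 217.84$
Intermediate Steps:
$g = \frac{\sqrt{205}}{5}$ ($g = \sqrt{- \frac{4}{5} + 9} = \sqrt{\frac{41}{5}} = \frac{\sqrt{205}}{5} \approx 2.8636$)
$\left(g + \left(\frac{40}{-75} - \frac{70}{-76}\right)\right) 67 = \left(\frac{\sqrt{205}}{5} + \left(\frac{40}{-75} - \frac{70}{-76}\right)\right) 67 = \left(\frac{\sqrt{205}}{5} + \left(40 \left(- \frac{1}{75}\right) - - \frac{35}{38}\right)\right) 67 = \left(\frac{\sqrt{205}}{5} + \left(- \frac{8}{15} + \frac{35}{38}\right)\right) 67 = \left(\frac{\sqrt{205}}{5} + \frac{221}{570}\right) 67 = \left(\frac{221}{570} + \frac{\sqrt{205}}{5}\right) 67 = \frac{14807}{570} + \frac{67 \sqrt{205}}{5}$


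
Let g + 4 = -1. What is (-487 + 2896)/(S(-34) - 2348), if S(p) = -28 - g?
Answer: -2409/2371 ≈ -1.0160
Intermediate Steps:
g = -5 (g = -4 - 1 = -5)
S(p) = -23 (S(p) = -28 - 1*(-5) = -28 + 5 = -23)
(-487 + 2896)/(S(-34) - 2348) = (-487 + 2896)/(-23 - 2348) = 2409/(-2371) = 2409*(-1/2371) = -2409/2371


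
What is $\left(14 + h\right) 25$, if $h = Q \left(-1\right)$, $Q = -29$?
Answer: $1075$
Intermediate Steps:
$h = 29$ ($h = \left(-29\right) \left(-1\right) = 29$)
$\left(14 + h\right) 25 = \left(14 + 29\right) 25 = 43 \cdot 25 = 1075$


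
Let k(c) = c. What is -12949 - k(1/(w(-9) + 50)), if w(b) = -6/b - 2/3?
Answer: -647451/50 ≈ -12949.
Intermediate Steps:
w(b) = -⅔ - 6/b (w(b) = -6/b - 2*⅓ = -6/b - ⅔ = -⅔ - 6/b)
-12949 - k(1/(w(-9) + 50)) = -12949 - 1/((-⅔ - 6/(-9)) + 50) = -12949 - 1/((-⅔ - 6*(-⅑)) + 50) = -12949 - 1/((-⅔ + ⅔) + 50) = -12949 - 1/(0 + 50) = -12949 - 1/50 = -647451/50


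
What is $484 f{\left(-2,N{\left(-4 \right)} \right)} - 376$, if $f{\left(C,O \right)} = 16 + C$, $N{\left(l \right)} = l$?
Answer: $6400$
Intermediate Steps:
$484 f{\left(-2,N{\left(-4 \right)} \right)} - 376 = 484 \left(16 - 2\right) - 376 = 484 \cdot 14 - 376 = 6776 - 376 = 6400$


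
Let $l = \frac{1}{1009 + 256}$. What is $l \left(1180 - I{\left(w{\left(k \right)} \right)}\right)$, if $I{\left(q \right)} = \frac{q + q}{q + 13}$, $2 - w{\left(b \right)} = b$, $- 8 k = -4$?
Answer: $\frac{34214}{36685} \approx 0.93264$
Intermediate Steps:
$k = \frac{1}{2}$ ($k = \left(- \frac{1}{8}\right) \left(-4\right) = \frac{1}{2} \approx 0.5$)
$w{\left(b \right)} = 2 - b$
$l = \frac{1}{1265} \approx 0.00079051$
$I{\left(q \right)} = \frac{2 q}{13 + q}$
$l \left(1180 - I{\left(w{\left(k \right)} \right)}\right) = \frac{1180 - \frac{2 \left(2 - \frac{1}{2}\right)}{13 + \left(2 - \frac{1}{2}\right)}}{1265} = \frac{1180 - 2 \cdot \frac{3}{2} \frac{1}{13 + \frac{3}{2}}}{1265} = \frac{1180 - 2 \cdot \frac{3}{2} \frac{1}{\frac{29}{2}}}{1265} = \frac{1180 - 2 \cdot \frac{3}{2} \cdot \frac{2}{29}}{1265} = \frac{1180 - \frac{6}{29}}{1265} = \frac{1}{1265} \cdot \frac{34214}{29} = \frac{34214}{36685}$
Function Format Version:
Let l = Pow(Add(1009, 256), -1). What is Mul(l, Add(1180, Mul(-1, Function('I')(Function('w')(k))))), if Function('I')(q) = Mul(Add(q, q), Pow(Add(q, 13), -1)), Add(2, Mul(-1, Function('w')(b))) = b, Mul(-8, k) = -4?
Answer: Rational(34214, 36685) ≈ 0.93264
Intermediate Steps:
k = Rational(1, 2) (k = Mul(Rational(-1, 8), -4) = Rational(1, 2) ≈ 0.50000)
Function('w')(b) = Add(2, Mul(-1, b))
l = Rational(1, 1265) (l = Pow(1265, -1) = Rational(1, 1265) ≈ 0.00079051)
Function('I')(q) = Mul(2, q, Pow(Add(13, q), -1)) (Function('I')(q) = Mul(Mul(2, q), Pow(Add(13, q), -1)) = Mul(2, q, Pow(Add(13, q), -1)))
Mul(l, Add(1180, Mul(-1, Function('I')(Function('w')(k))))) = Mul(Rational(1, 1265), Add(1180, Mul(-1, Mul(2, Add(2, Mul(-1, Rational(1, 2))), Pow(Add(13, Add(2, Mul(-1, Rational(1, 2)))), -1))))) = Mul(Rational(1, 1265), Add(1180, Mul(-1, Mul(2, Add(2, Rational(-1, 2)), Pow(Add(13, Add(2, Rational(-1, 2))), -1))))) = Mul(Rational(1, 1265), Add(1180, Mul(-1, Mul(2, Rational(3, 2), Pow(Add(13, Rational(3, 2)), -1))))) = Mul(Rational(1, 1265), Add(1180, Mul(-1, Mul(2, Rational(3, 2), Pow(Rational(29, 2), -1))))) = Mul(Rational(1, 1265), Add(1180, Mul(-1, Mul(2, Rational(3, 2), Rational(2, 29))))) = Mul(Rational(1, 1265), Add(1180, Mul(-1, Rational(6, 29)))) = Mul(Rational(1, 1265), Add(1180, Rational(-6, 29))) = Mul(Rational(1, 1265), Rational(34214, 29)) = Rational(34214, 36685)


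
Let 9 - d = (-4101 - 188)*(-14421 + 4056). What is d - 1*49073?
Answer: -44504549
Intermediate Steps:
d = -44455476 (d = 9 - (-4101 - 188)*(-14421 + 4056) = 9 - (-4289)*(-10365) = 9 - 1*44455485 = 9 - 44455485 = -44455476)
d - 1*49073 = -44455476 - 1*49073 = -44455476 - 49073 = -44504549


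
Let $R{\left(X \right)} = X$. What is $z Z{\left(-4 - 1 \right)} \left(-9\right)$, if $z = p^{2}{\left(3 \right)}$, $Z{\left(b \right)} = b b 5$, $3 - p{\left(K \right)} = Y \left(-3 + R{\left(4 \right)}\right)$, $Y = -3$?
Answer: $-40500$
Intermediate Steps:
$p{\left(K \right)} = 6$ ($p{\left(K \right)} = 3 - - 3 \left(-3 + 4\right) = 3 - \left(-3\right) 1 = 3 - -3 = 3 + 3 = 6$)
$Z{\left(b \right)} = 5 b^{2}$ ($Z{\left(b \right)} = b^{2} \cdot 5 = 5 b^{2}$)
$z = 36$ ($z = 6^{2} = 36$)
$z Z{\left(-4 - 1 \right)} \left(-9\right) = 36 \cdot 5 \left(-4 - 1\right)^{2} \left(-9\right) = 36 \cdot 5 \left(-5\right)^{2} \left(-9\right) = 36 \cdot 5 \cdot 25 \left(-9\right) = 36 \cdot 125 \left(-9\right) = 4500 \left(-9\right) = -40500$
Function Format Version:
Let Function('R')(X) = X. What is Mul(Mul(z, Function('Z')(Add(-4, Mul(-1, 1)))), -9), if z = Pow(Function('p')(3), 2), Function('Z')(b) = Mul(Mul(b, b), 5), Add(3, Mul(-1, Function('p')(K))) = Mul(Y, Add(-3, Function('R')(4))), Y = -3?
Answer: -40500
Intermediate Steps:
Function('p')(K) = 6 (Function('p')(K) = Add(3, Mul(-1, Mul(-3, Add(-3, 4)))) = Add(3, Mul(-1, Mul(-3, 1))) = Add(3, Mul(-1, -3)) = Add(3, 3) = 6)
Function('Z')(b) = Mul(5, Pow(b, 2)) (Function('Z')(b) = Mul(Pow(b, 2), 5) = Mul(5, Pow(b, 2)))
z = 36 (z = Pow(6, 2) = 36)
Mul(Mul(z, Function('Z')(Add(-4, Mul(-1, 1)))), -9) = Mul(Mul(36, Mul(5, Pow(Add(-4, Mul(-1, 1)), 2))), -9) = Mul(Mul(36, Mul(5, Pow(Add(-4, -1), 2))), -9) = Mul(Mul(36, Mul(5, Pow(-5, 2))), -9) = Mul(Mul(36, Mul(5, 25)), -9) = Mul(Mul(36, 125), -9) = Mul(4500, -9) = -40500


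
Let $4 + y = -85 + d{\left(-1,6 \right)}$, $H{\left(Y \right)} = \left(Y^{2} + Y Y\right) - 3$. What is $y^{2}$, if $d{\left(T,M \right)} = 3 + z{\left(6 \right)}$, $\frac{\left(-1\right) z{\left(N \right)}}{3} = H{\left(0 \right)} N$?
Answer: $1024$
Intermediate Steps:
$H{\left(Y \right)} = -3 + 2 Y^{2}$ ($H{\left(Y \right)} = \left(Y^{2} + Y^{2}\right) - 3 = 2 Y^{2} - 3 = -3 + 2 Y^{2}$)
$z{\left(N \right)} = 9 N$ ($z{\left(N \right)} = - 3 \left(-3 + 2 \cdot 0^{2}\right) N = - 3 \left(-3 + 2 \cdot 0\right) N = - 3 \left(-3 + 0\right) N = - 3 \left(- 3 N\right) = 9 N$)
$d{\left(T,M \right)} = 57$ ($d{\left(T,M \right)} = 3 + 9 \cdot 6 = 3 + 54 = 57$)
$y = -32$ ($y = -4 + \left(-85 + 57\right) = -4 - 28 = -32$)
$y^{2} = \left(-32\right)^{2} = 1024$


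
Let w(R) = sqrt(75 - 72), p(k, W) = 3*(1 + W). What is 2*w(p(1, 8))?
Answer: 2*sqrt(3) ≈ 3.4641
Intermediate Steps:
p(k, W) = 3 + 3*W
w(R) = sqrt(3)
2*w(p(1, 8)) = 2*sqrt(3)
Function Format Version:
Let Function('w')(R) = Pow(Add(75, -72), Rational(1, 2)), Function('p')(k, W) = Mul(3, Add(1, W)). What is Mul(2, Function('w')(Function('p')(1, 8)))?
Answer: Mul(2, Pow(3, Rational(1, 2))) ≈ 3.4641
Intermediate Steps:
Function('p')(k, W) = Add(3, Mul(3, W))
Function('w')(R) = Pow(3, Rational(1, 2))
Mul(2, Function('w')(Function('p')(1, 8))) = Mul(2, Pow(3, Rational(1, 2)))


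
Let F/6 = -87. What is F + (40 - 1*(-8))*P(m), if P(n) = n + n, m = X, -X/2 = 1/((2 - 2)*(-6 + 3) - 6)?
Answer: -490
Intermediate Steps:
X = ⅓ (X = -2/((2 - 2)*(-6 + 3) - 6) = -2/(0*(-3) - 6) = -2/(0 - 6) = -2/(-6) = -2*(-⅙) = ⅓ ≈ 0.33333)
m = ⅓ ≈ 0.33333
F = -522 (F = 6*(-87) = -522)
P(n) = 2*n
F + (40 - 1*(-8))*P(m) = -522 + (40 - 1*(-8))*(2*(⅓)) = -522 + (40 + 8)*(⅔) = -522 + 48*(⅔) = -522 + 32 = -490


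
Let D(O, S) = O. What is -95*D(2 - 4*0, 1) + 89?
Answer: -101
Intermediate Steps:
-95*D(2 - 4*0, 1) + 89 = -95*(2 - 4*0) + 89 = -95*(2 + 0) + 89 = -95*2 + 89 = -190 + 89 = -101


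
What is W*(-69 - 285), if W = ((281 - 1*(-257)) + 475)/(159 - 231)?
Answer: 59767/12 ≈ 4980.6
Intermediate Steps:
W = -1013/72 (W = ((281 + 257) + 475)/(-72) = (538 + 475)*(-1/72) = 1013*(-1/72) = -1013/72 ≈ -14.069)
W*(-69 - 285) = -1013*(-69 - 285)/72 = -1013/72*(-354) = 59767/12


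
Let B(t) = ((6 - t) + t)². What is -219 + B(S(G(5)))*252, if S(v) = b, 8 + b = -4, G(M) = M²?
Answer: 8853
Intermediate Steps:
b = -12 (b = -8 - 4 = -12)
S(v) = -12
B(t) = 36 (B(t) = 6² = 36)
-219 + B(S(G(5)))*252 = -219 + 36*252 = -219 + 9072 = 8853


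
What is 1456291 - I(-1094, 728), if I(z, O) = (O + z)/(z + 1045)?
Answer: 71357893/49 ≈ 1.4563e+6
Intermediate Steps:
I(z, O) = (O + z)/(1045 + z)
1456291 - I(-1094, 728) = 1456291 - (728 - 1094)/(1045 - 1094) = 1456291 - (-366)/(-49) = 1456291 - (-1)*(-366)/49 = 1456291 - 1*366/49 = 1456291 - 366/49 = 71357893/49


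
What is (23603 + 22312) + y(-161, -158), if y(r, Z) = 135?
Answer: 46050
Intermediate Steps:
(23603 + 22312) + y(-161, -158) = (23603 + 22312) + 135 = 45915 + 135 = 46050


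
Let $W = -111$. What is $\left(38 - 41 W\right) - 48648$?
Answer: $-44059$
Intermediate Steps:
$\left(38 - 41 W\right) - 48648 = \left(38 - -4551\right) - 48648 = \left(38 + 4551\right) - 48648 = 4589 - 48648 = -44059$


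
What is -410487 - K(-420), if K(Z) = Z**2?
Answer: -586887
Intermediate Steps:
-410487 - K(-420) = -410487 - 1*(-420)**2 = -410487 - 1*176400 = -410487 - 176400 = -586887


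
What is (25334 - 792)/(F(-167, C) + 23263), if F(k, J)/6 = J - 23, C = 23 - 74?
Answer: 24542/22819 ≈ 1.0755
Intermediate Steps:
C = -51
F(k, J) = -138 + 6*J (F(k, J) = 6*(J - 23) = 6*(-23 + J) = -138 + 6*J)
(25334 - 792)/(F(-167, C) + 23263) = (25334 - 792)/((-138 + 6*(-51)) + 23263) = 24542/((-138 - 306) + 23263) = 24542/(-444 + 23263) = 24542/22819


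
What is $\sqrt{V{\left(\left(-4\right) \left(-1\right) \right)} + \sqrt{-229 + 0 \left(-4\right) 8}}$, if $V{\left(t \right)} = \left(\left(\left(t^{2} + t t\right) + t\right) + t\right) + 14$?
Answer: $\sqrt{54 + i \sqrt{229}} \approx 7.4189 + 1.0199 i$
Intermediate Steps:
$V{\left(t \right)} = 14 + 2 t + 2 t^{2}$ ($V{\left(t \right)} = \left(\left(\left(t^{2} + t^{2}\right) + t\right) + t\right) + 14 = \left(\left(2 t^{2} + t\right) + t\right) + 14 = \left(\left(t + 2 t^{2}\right) + t\right) + 14 = \left(2 t + 2 t^{2}\right) + 14 = 14 + 2 t + 2 t^{2}$)
$\sqrt{V{\left(\left(-4\right) \left(-1\right) \right)} + \sqrt{-229 + 0 \left(-4\right) 8}} = \sqrt{\left(14 + 2 \left(\left(-4\right) \left(-1\right)\right) + 2 \left(\left(-4\right) \left(-1\right)\right)^{2}\right) + \sqrt{-229 + 0 \left(-4\right) 8}} = \sqrt{\left(14 + 2 \cdot 4 + 2 \cdot 4^{2}\right) + \sqrt{-229 + 0 \cdot 8}} = \sqrt{\left(14 + 8 + 2 \cdot 16\right) + \sqrt{-229 + 0}} = \sqrt{\left(14 + 8 + 32\right) + \sqrt{-229}} = \sqrt{54 + i \sqrt{229}}$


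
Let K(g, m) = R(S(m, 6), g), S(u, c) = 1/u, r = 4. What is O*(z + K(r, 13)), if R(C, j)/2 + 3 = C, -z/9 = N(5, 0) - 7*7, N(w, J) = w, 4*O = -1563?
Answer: -1981884/13 ≈ -1.5245e+5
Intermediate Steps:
O = -1563/4 (O = (¼)*(-1563) = -1563/4 ≈ -390.75)
z = 396 (z = -9*(5 - 7*7) = -9*(5 - 49) = -9*(-44) = 396)
R(C, j) = -6 + 2*C
K(g, m) = -6 + 2/m
O*(z + K(r, 13)) = -1563*(396 + (-6 + 2/13))/4 = -1563*(396 - 76/13)/4 = -1563/4*5072/13 = -1981884/13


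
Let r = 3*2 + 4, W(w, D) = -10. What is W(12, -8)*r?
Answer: -100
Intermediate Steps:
r = 10 (r = 6 + 4 = 10)
W(12, -8)*r = -10*10 = -100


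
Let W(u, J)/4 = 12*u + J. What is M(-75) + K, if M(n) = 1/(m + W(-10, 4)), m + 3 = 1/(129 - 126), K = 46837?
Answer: 65571797/1400 ≈ 46837.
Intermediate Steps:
m = -8/3 (m = -3 + 1/(129 - 126) = -3 + 1/3 = -3 + ⅓ = -8/3 ≈ -2.6667)
W(u, J) = 4*J + 48*u (W(u, J) = 4*(12*u + J) = 4*(J + 12*u) = 4*J + 48*u)
M(n) = -3/1400 (M(n) = 1/(-8/3 + (4*4 + 48*(-10))) = 1/(-8/3 + (16 - 480)) = 1/(-8/3 - 464) = 1/(-1400/3) = -3/1400)
M(-75) + K = -3/1400 + 46837 = 65571797/1400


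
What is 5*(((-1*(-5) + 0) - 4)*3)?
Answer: 15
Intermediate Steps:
5*(((-1*(-5) + 0) - 4)*3) = 5*(((5 + 0) - 4)*3) = 5*((5 - 4)*3) = 5*(1*3) = 5*3 = 15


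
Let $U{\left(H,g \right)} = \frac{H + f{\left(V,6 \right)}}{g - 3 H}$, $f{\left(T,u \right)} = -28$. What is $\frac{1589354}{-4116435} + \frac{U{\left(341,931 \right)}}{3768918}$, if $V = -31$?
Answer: $- \frac{183698206383193}{475778182998120} \approx -0.3861$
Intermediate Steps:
$U{\left(H,g \right)} = \frac{-28 + H}{g - 3 H}$ ($U{\left(H,g \right)} = \frac{H - 28}{g - 3 H} = \frac{-28 + H}{g - 3 H}$)
$\frac{1589354}{-4116435} + \frac{U{\left(341,931 \right)}}{3768918} = \frac{1589354}{-4116435} + \frac{\frac{1}{\left(-1\right) 931 + 3 \cdot 341} \left(28 - 341\right)}{3768918} = 1589354 \left(- \frac{1}{4116435}\right) + \frac{28 - 341}{-931 + 1023} \cdot \frac{1}{3768918} = - \frac{1589354}{4116435} + \frac{1}{92} \left(-313\right) \frac{1}{3768918} = - \frac{1589354}{4116435} - \frac{313}{346740456} = - \frac{183698206383193}{475778182998120}$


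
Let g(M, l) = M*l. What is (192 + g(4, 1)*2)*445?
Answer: 89000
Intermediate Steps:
(192 + g(4, 1)*2)*445 = (192 + (4*1)*2)*445 = (192 + 4*2)*445 = (192 + 8)*445 = 200*445 = 89000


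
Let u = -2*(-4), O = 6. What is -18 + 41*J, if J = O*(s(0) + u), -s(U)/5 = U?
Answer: 1950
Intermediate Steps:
s(U) = -5*U
u = 8
J = 48 (J = 6*(-5*0 + 8) = 6*(0 + 8) = 6*8 = 48)
-18 + 41*J = -18 + 41*48 = -18 + 1968 = 1950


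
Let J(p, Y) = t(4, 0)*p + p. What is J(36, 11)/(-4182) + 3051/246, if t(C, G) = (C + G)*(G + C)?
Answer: 1005/82 ≈ 12.256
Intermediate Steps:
t(C, G) = (C + G)**2 (t(C, G) = (C + G)*(C + G) = (C + G)**2)
J(p, Y) = 17*p (J(p, Y) = (4 + 0)**2*p + p = 4**2*p + p = 16*p + p = 17*p)
J(36, 11)/(-4182) + 3051/246 = (17*36)/(-4182) + 3051/246 = 612*(-1/4182) + 3051*(1/246) = -6/41 + 1017/82 = 1005/82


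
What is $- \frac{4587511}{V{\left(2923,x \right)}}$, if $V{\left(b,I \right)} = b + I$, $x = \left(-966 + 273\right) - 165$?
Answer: $- \frac{4587511}{2065} \approx -2221.6$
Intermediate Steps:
$x = -858$ ($x = -693 - 165 = -858$)
$V{\left(b,I \right)} = I + b$
$- \frac{4587511}{V{\left(2923,x \right)}} = - \frac{4587511}{-858 + 2923} = - \frac{4587511}{2065}$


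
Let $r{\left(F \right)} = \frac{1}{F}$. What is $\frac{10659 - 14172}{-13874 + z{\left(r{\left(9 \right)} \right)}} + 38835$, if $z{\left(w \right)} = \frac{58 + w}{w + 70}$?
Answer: $\frac{339962680488}{8753971} \approx 38835.0$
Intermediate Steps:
$z{\left(w \right)} = \frac{58 + w}{70 + w}$
$\frac{10659 - 14172}{-13874 + z{\left(r{\left(9 \right)} \right)}} + 38835 = \frac{10659 - 14172}{-13874 + \frac{58 + \frac{1}{9}}{70 + \frac{1}{9}}} + 38835 = - \frac{3513}{-13874 + \frac{58 + \frac{1}{9}}{70 + \frac{1}{9}}} + 38835 = - \frac{3513}{-13874 + \frac{1}{\frac{631}{9}} \cdot \frac{523}{9}} + 38835 = - \frac{3513}{-13874 + \frac{9}{631} \cdot \frac{523}{9}} + 38835 = - \frac{3513}{-13874 + \frac{523}{631}} + 38835 = - \frac{3513}{- \frac{8753971}{631}} + 38835 = \left(-3513\right) \left(- \frac{631}{8753971}\right) + 38835 = \frac{2216703}{8753971} + 38835 = \frac{339962680488}{8753971}$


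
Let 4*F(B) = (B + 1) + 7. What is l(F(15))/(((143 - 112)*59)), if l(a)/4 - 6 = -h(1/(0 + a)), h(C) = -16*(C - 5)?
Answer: -6552/42067 ≈ -0.15575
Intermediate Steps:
F(B) = 2 + B/4 (F(B) = ((B + 1) + 7)/4 = ((1 + B) + 7)/4 = (8 + B)/4 = 2 + B/4)
h(C) = 80 - 16*C (h(C) = -16*(-5 + C) = 80 - 16*C)
l(a) = -296 + 64/a (l(a) = 24 + 4*(-(80 - 16/(0 + a))) = 24 + 4*(-(80 - 16/a)) = 24 + 4*(-80 + 16/a) = 24 + (-320 + 64/a) = -296 + 64/a)
l(F(15))/(((143 - 112)*59)) = (-296 + 64/(2 + (¼)*15))/(((143 - 112)*59)) = (-296 + 64/(2 + 15/4))/((31*59)) = (-296 + 64/(23/4))/1829 = (-296 + 64*(4/23))*(1/1829) = (-296 + 256/23)*(1/1829) = -6552/23*1/1829 = -6552/42067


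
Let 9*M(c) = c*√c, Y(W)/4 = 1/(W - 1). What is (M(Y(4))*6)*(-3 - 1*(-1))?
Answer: -32*√3/27 ≈ -2.0528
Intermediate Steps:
Y(W) = 4/(-1 + W) (Y(W) = 4/(W - 1) = 4/(-1 + W))
M(c) = c^(3/2)/9 (M(c) = (c*√c)/9 = c^(3/2)/9)
(M(Y(4))*6)*(-3 - 1*(-1)) = (((4/(-1 + 4))^(3/2)/9)*6)*(-3 - 1*(-1)) = (((4/3)^(3/2)/9)*6)*(-3 + 1) = (((4*(⅓))^(3/2)/9)*6)*(-2) = (((4/3)^(3/2)/9)*6)*(-2) = (((8*√3/9)/9)*6)*(-2) = ((8*√3/81)*6)*(-2) = (16*√3/27)*(-2) = -32*√3/27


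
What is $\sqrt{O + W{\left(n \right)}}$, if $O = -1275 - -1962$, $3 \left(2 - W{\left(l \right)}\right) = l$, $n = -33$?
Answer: $10 \sqrt{7} \approx 26.458$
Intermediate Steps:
$W{\left(l \right)} = 2 - \frac{l}{3}$
$O = 687$ ($O = -1275 + 1962 = 687$)
$\sqrt{O + W{\left(n \right)}} = \sqrt{687 + \left(2 - -11\right)} = \sqrt{687 + \left(2 + 11\right)} = \sqrt{687 + 13} = \sqrt{700} = 10 \sqrt{7}$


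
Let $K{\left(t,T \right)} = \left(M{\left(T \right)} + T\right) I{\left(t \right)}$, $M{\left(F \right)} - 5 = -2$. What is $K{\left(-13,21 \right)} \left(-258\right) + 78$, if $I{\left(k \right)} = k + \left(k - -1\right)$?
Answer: $154878$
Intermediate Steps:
$M{\left(F \right)} = 3$ ($M{\left(F \right)} = 5 - 2 = 3$)
$I{\left(k \right)} = 1 + 2 k$ ($I{\left(k \right)} = k + \left(k + 1\right) = k + \left(1 + k\right) = 1 + 2 k$)
$K{\left(t,T \right)} = \left(1 + 2 t\right) \left(3 + T\right)$ ($K{\left(t,T \right)} = \left(3 + T\right) \left(1 + 2 t\right) = \left(1 + 2 t\right) \left(3 + T\right)$)
$K{\left(-13,21 \right)} \left(-258\right) + 78 = \left(1 + 2 \left(-13\right)\right) \left(3 + 21\right) \left(-258\right) + 78 = \left(1 - 26\right) 24 \left(-258\right) + 78 = \left(-25\right) 24 \left(-258\right) + 78 = \left(-600\right) \left(-258\right) + 78 = 154800 + 78 = 154878$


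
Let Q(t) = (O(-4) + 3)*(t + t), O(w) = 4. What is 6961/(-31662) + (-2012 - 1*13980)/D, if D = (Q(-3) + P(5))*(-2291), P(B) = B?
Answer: -1096401791/2683892754 ≈ -0.40851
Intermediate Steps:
Q(t) = 14*t (Q(t) = (4 + 3)*(t + t) = 7*(2*t) = 14*t)
D = 84767 (D = (14*(-3) + 5)*(-2291) = (-42 + 5)*(-2291) = -37*(-2291) = 84767)
6961/(-31662) + (-2012 - 1*13980)/D = 6961/(-31662) + (-2012 - 1*13980)/84767 = 6961*(-1/31662) + (-2012 - 13980)*(1/84767) = -6961/31662 - 15992*1/84767 = -6961/31662 - 15992/84767 = -1096401791/2683892754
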